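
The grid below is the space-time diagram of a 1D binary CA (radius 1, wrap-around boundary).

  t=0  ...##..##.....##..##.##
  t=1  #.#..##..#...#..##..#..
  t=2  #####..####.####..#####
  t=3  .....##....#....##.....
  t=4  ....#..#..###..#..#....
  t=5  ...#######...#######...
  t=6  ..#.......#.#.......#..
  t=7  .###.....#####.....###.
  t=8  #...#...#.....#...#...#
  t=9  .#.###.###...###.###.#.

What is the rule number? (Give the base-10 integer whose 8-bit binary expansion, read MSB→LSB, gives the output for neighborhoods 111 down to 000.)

  [7] ### => .  t=2,i=0
  [6] ##. => .  t=0,i=4
  [5] #.# => #  t=0,i=20
  [4] #.. => #  t=0,i=0
  [3] .## => .  t=0,i=3
  [2] .#. => #  t=1,i=0
  [1] ..# => #  t=0,i=2
  [0] ... => .  t=0,i=1
  bits 00110110 = 54

54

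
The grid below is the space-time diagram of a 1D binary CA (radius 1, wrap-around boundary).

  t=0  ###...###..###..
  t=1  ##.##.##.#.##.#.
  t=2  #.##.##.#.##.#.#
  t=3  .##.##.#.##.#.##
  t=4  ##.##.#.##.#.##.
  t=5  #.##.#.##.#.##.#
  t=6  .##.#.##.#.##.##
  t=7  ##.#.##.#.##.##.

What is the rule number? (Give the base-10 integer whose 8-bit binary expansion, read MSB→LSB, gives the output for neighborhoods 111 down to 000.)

  ###|#  b7=1 t=0,i=1
  ##.|.  b6=0 t=0,i=2
  #.#|#  b5=1 t=1,i=2
  #..|#  b4=1 t=0,i=3
  .##|#  b3=1 t=0,i=0
  .#.|.  b2=0 t=1,i=9
  ..#|.  b1=0 t=0,i=5
  ...|#  b0=1 t=0,i=4
  bits 10111001 = 185

185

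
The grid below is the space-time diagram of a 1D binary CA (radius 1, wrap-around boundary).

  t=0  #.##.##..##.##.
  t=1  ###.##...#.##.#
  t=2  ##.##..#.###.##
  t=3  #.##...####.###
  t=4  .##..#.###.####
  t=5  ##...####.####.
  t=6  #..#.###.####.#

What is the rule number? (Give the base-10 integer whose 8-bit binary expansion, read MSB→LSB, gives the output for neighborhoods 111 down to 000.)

  [7] ### => #  t=1,i=0
  [6] ##. => .  t=0,i=3
  [5] #.# => #  t=0,i=1
  [4] #.. => .  t=0,i=7
  [3] .## => #  t=0,i=2
  [2] .#. => #  t=0,i=0
  [1] ..# => .  t=0,i=8
  [0] ... => #  t=1,i=7
  bits 10101101 = 173

173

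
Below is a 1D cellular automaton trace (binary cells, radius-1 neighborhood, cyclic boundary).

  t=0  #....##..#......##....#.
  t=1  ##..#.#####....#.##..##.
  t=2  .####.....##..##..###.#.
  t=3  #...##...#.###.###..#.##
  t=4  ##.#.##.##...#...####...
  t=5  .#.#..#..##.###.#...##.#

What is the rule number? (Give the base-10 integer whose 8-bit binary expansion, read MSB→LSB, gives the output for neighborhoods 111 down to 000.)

  ###|.  b7=0 t=1,i=7
  ##.|#  b6=1 t=0,i=6
  #.#|.  b5=0 t=0,i=23
  #..|#  b4=1 t=0,i=1
  .##|.  b3=0 t=0,i=5
  .#.|#  b2=1 t=0,i=0
  ..#|#  b1=1 t=0,i=4
  ...|.  b0=0 t=0,i=2
  bits 01010110 = 86

86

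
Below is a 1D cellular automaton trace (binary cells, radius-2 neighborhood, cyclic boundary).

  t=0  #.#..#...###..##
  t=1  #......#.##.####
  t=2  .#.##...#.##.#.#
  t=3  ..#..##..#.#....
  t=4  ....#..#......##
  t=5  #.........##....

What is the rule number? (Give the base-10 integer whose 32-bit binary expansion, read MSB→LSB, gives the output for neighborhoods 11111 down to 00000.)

  [31] ##### => .  t=1,i=14
  [30] ####. => #  t=1,i=15
  [29] ###.# => #  t=0,i=0
  [28] ###.. => .  t=0,i=11
  [27] ##.## => #  t=1,i=11
  [26] ##.#. => .  t=0,i=1
  [25] ##..# => #  t=0,i=12
  [24] ##... => #  t=1,i=1
  [23] #.### => .  t=1,i=12
  [22] #.##. => .  t=1,i=9
  [21] #.#.# => .  t=2,i=1
  [20] #.#.. => .  t=0,i=2
  [19] #..## => #  t=0,i=13
  [18] #..#. => .  t=0,i=4
  [17] #...# => #  t=0,i=7
  [16] #.... => .  t=1,i=2
  [15] .#### => #  t=1,i=13
  [14] .###. => #  t=0,i=10
  [13] .##.# => #  t=1,i=10
  [12] .##.. => .  t=2,i=4
  [11] .#.## => #  t=1,i=8
  [10] .#.#. => .  t=2,i=0
  [9] .#..# => .  t=0,i=3
  [8] .#... => .  t=0,i=6
  [7] ..### => #  t=0,i=9
  [6] ..##. => .  t=3,i=5
  [5] ..#.# => .  t=1,i=7
  [4] ..#.. => .  t=0,i=5
  [3] ...## => .  t=0,i=8
  [2] ...#. => .  t=1,i=6
  [1] ....# => .  t=1,i=5
  [0] ..... => #  t=1,i=3
  bits 01101011000010101110100010000001 = 1795876993

1795876993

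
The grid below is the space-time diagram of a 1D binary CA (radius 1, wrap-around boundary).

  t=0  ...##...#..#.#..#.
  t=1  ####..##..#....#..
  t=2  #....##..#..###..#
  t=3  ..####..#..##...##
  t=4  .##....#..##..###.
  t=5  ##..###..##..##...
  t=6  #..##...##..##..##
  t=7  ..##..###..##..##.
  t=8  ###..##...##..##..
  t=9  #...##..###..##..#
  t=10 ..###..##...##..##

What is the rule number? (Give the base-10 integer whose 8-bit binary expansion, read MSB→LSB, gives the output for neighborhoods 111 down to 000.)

11

  ### -> .   bit 7 = 0  t=1,i=1
  ##. -> .   bit 6 = 0  t=0,i=4
  #.# -> .   bit 5 = 0  t=0,i=12
  #.. -> .   bit 4 = 0  t=0,i=5
  .## -> #   bit 3 = 1  t=0,i=3
  .#. -> .   bit 2 = 0  t=0,i=8
  ..# -> #   bit 1 = 1  t=0,i=2
  ... -> #   bit 0 = 1  t=0,i=0
  bits 00001011 = 11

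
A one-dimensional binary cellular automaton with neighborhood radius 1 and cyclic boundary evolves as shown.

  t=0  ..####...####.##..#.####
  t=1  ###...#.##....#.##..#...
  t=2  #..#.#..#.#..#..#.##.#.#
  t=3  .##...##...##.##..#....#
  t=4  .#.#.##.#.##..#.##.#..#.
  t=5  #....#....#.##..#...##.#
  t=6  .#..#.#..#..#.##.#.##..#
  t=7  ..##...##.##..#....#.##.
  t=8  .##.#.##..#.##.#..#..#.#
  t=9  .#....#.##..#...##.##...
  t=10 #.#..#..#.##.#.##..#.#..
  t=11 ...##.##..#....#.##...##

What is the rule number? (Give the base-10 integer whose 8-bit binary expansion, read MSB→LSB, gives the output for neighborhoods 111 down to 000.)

26

  ###|.  b7=0 t=0,i=3
  ##.|.  b6=0 t=0,i=5
  #.#|.  b5=0 t=0,i=13
  #..|#  b4=1 t=0,i=0
  .##|#  b3=1 t=0,i=2
  .#.|.  b2=0 t=0,i=18
  ..#|#  b1=1 t=0,i=1
  ...|.  b0=0 t=0,i=7
  bits 00011010 = 26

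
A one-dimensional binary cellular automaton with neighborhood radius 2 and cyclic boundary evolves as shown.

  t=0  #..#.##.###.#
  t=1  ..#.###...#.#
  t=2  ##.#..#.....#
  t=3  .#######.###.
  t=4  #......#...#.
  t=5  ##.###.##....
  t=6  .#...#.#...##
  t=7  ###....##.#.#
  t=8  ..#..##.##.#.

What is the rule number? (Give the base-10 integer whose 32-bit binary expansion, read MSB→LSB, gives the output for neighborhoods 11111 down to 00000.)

878455579

  ##### -> .   bit 31 = 0  t=3,i=3
  ####. -> .   bit 30 = 0  t=3,i=6
  ###.# -> #   bit 29 = 1  t=0,i=10
  ###.. -> #   bit 28 = 1  t=1,i=6
  ##.## -> .   bit 27 = 0  t=0,i=7
  ##.#. -> #   bit 26 = 1  t=2,i=2
  ##..# -> .   bit 25 = 0  t=0,i=1
  ##... -> .   bit 24 = 0  t=1,i=7
  #.### -> .   bit 23 = 0  t=0,i=8
  #.##. -> #   bit 22 = 1  t=0,i=5
  #.#.# -> .   bit 21 = 0  t=7,i=10
  #.#.. -> #   bit 20 = 1  t=1,i=12
  #..## -> #   bit 19 = 1  t=3,i=0
  #..#. -> #   bit 18 = 1  t=0,i=2
  #...# -> .   bit 17 = 0  t=1,i=8
  #.... -> .   bit 16 = 0  t=2,i=8
  .#### -> .   bit 15 = 0  t=3,i=2
  .###. -> .   bit 14 = 0  t=0,i=9
  .##.# -> #   bit 13 = 1  t=0,i=6
  .##.. -> .   bit 12 = 0  t=0,i=0
  .#.## -> #   bit 11 = 1  t=0,i=4
  .#.#. -> .   bit 10 = 0  t=1,i=11
  .#..# -> #   bit 9 = 1  t=1,i=0
  .#... -> #   bit 8 = 1  t=2,i=7
  ..### -> .   bit 7 = 0  t=2,i=12
  ..##. -> .   bit 6 = 0  t=5,i=0
  ..#.# -> .   bit 5 = 0  t=0,i=3
  ..#.. -> #   bit 4 = 1  t=2,i=6
  ...## -> #   bit 3 = 1  t=2,i=11
  ...#. -> .   bit 2 = 0  t=1,i=9
  ....# -> #   bit 1 = 1  t=2,i=10
  ..... -> #   bit 0 = 1  t=2,i=9
  bits 00110100010111000010101100011011 = 878455579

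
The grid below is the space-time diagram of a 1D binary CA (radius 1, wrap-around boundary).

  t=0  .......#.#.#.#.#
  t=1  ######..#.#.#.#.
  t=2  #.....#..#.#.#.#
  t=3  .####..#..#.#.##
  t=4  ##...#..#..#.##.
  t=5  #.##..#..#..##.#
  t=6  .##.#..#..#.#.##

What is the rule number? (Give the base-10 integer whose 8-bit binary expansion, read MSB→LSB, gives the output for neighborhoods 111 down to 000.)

  [7] ### => .  t=1,i=1
  [6] ##. => .  t=1,i=5
  [5] #.# => #  t=0,i=8
  [4] #.. => #  t=0,i=0
  [3] .## => #  t=1,i=0
  [2] .#. => .  t=0,i=7
  [1] ..# => .  t=0,i=6
  [0] ... => #  t=0,i=1
  bits 00111001 = 57

57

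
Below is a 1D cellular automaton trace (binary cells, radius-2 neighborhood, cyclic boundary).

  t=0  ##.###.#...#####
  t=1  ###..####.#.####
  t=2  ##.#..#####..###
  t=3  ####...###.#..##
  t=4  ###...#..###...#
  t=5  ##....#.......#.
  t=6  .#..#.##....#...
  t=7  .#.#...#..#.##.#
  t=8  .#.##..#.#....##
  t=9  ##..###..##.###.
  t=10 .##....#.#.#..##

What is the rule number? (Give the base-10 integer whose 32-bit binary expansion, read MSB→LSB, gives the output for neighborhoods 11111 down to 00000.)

  [31] ##### => #  t=0,i=13
  [30] ####. => #  t=0,i=0
  [29] ###.# => #  t=0,i=1
  [28] ###.. => .  t=1,i=2
  [27] ##.## => #  t=0,i=2
  [26] ##.#. => #  t=0,i=6
  [25] ##..# => #  t=1,i=3
  [24] ##... => .  t=3,i=4
  [23] #.### => .  t=0,i=3
  [22] #.##. => .  t=5,i=0
  [21] #.#.# => #  t=1,i=10
  [20] #.#.. => #  t=0,i=7
  [19] #..## => .  t=1,i=4
  [18] #..#. => #  t=6,i=3
  [17] #...# => .  t=0,i=9
  [16] #.... => .  t=5,i=3
  [15] .#### => #  t=0,i=12
  [14] .###. => .  t=0,i=4
  [13] .##.# => .  t=7,i=13
  [12] .##.. => #  t=5,i=1
  [11] .#.## => .  t=1,i=11
  [10] .#.#. => .  t=7,i=0
  [9] .#..# => .  t=2,i=4
  [8] .#... => #  t=0,i=8
  [7] ..### => .  t=0,i=11
  [6] ..##. => #  t=8,i=14
  [5] ..#.# => .  t=5,i=14
  [4] ..#.. => #  t=4,i=6
  [3] ...## => #  t=0,i=10
  [2] ...#. => .  t=4,i=5
  [1] ....# => #  t=5,i=4
  [0] ..... => .  t=5,i=9
  bits 11101110001101001001000101011010 = 3996422490

3996422490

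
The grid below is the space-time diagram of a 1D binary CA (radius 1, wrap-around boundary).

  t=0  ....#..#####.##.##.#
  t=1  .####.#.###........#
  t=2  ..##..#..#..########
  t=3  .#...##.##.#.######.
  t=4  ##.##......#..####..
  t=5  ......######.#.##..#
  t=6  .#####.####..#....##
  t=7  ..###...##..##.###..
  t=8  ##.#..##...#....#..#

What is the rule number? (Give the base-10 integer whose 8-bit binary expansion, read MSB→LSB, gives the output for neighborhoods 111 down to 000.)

135

  [7] ### => #  t=0,i=8
  [6] ##. => .  t=0,i=11
  [5] #.# => .  t=0,i=12
  [4] #.. => .  t=0,i=0
  [3] .## => .  t=0,i=7
  [2] .#. => #  t=0,i=4
  [1] ..# => #  t=0,i=3
  [0] ... => #  t=0,i=1
  bits 10000111 = 135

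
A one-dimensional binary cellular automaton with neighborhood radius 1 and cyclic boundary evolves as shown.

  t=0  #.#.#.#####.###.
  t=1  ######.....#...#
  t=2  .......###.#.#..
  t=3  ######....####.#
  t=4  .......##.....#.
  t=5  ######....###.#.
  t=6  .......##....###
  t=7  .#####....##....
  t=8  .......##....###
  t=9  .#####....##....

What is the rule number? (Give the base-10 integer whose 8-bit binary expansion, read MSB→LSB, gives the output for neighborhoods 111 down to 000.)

  [7] ### => .  t=0,i=7
  [6] ##. => .  t=0,i=10
  [5] #.# => #  t=0,i=1
  [4] #.. => .  t=1,i=6
  [3] .## => .  t=0,i=6
  [2] .#. => #  t=0,i=0
  [1] ..# => .  t=1,i=10
  [0] ... => #  t=1,i=7
  bits 00100101 = 37

37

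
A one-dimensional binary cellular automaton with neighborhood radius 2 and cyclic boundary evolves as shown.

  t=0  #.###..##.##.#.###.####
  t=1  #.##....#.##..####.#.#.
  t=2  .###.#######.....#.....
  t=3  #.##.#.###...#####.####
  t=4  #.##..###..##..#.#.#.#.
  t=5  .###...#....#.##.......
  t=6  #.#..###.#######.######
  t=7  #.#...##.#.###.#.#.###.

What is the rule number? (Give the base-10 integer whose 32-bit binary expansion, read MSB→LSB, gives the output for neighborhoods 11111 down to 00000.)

2698475583

  ##### -> #   bit 31 = 1  t=0,i=21
  ####. -> .   bit 30 = 0  t=0,i=22
  ###.# -> #   bit 29 = 1  t=0,i=0
  ###.. -> .   bit 28 = 0  t=0,i=4
  ##.## -> .   bit 27 = 0  t=0,i=1
  ##.#. -> .   bit 26 = 0  t=0,i=12
  ##..# -> .   bit 25 = 0  t=0,i=5
  ##... -> .   bit 24 = 0  t=1,i=4
  #.### -> #   bit 23 = 1  t=0,i=2
  #.##. -> #   bit 22 = 1  t=0,i=10
  #.#.# -> .   bit 21 = 0  t=0,i=13
  #.#.. -> #   bit 20 = 1  t=6,i=2
  #..## -> .   bit 19 = 0  t=0,i=6
  #..#. -> #   bit 18 = 1  t=4,i=14
  #...# -> #   bit 17 = 1  t=3,i=11
  #.... -> #   bit 16 = 1  t=1,i=5
  .#### -> .   bit 15 = 0  t=0,i=20
  .###. -> #   bit 14 = 1  t=0,i=3
  .##.# -> #   bit 13 = 1  t=0,i=8
  .##.. -> #   bit 12 = 1  t=1,i=3
  .#.## -> #   bit 11 = 1  t=0,i=14
  .#.#. -> .   bit 10 = 0  t=1,i=20
  .#..# -> .   bit 9 = 0  t=6,i=3
  .#... -> .   bit 8 = 0  t=2,i=18
  ..### -> .   bit 7 = 0  t=1,i=14
  ..##. -> .   bit 6 = 0  t=0,i=7
  ..#.# -> #   bit 5 = 1  t=1,i=8
  ..#.. -> #   bit 4 = 1  t=2,i=17
  ...## -> #   bit 3 = 1  t=2,i=0
  ...#. -> #   bit 2 = 1  t=1,i=7
  ....# -> #   bit 1 = 1  t=1,i=6
  ..... -> #   bit 0 = 1  t=2,i=14
  bits 10100000110101110111100000111111 = 2698475583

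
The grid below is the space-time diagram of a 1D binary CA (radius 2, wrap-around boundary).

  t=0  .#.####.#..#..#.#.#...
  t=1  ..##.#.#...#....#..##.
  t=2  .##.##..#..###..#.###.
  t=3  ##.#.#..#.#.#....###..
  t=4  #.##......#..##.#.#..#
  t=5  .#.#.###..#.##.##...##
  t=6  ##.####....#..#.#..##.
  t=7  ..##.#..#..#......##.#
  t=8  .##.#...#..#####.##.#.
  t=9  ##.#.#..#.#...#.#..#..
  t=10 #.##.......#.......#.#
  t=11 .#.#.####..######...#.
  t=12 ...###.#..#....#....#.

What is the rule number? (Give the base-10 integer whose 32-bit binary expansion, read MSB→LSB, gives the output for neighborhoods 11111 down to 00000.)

1286166873

  [31] ##### => .  t=8,i=13
  [30] ####. => #  t=0,i=5
  [29] ###.# => .  t=0,i=6
  [28] ###.. => .  t=2,i=13
  [27] ##.## => #  t=2,i=3
  [26] ##.#. => #  t=0,i=7
  [25] ##..# => .  t=2,i=6
  [24] ##... => .  t=1,i=21
  [23] #.### => #  t=0,i=3
  [22] #.##. => .  t=2,i=4
  [21] #.#.# => #  t=0,i=16
  [20] #.#.. => .  t=0,i=8
  [19] #..## => #  t=1,i=18
  [18] #..#. => .  t=0,i=10
  [17] #...# => .  t=1,i=0
  [16] #.... => #  t=0,i=20
  [15] .#### => .  t=0,i=4
  [14] .###. => #  t=2,i=12
  [13] .##.# => .  t=1,i=3
  [12] .##.. => #  t=1,i=20
  [11] .#.## => #  t=0,i=2
  [10] .#.#. => .  t=0,i=15
  [9] .#..# => .  t=0,i=9
  [8] .#... => #  t=0,i=19
  [7] ..### => .  t=2,i=11
  [6] ..##. => #  t=1,i=2
  [5] ..#.# => .  t=0,i=1
  [4] ..#.. => #  t=0,i=11
  [3] ...## => #  t=1,i=1
  [2] ...#. => .  t=0,i=0
  [1] ....# => .  t=0,i=21
  [0] ..... => #  t=4,i=6
  bits 01001100101010010101100101011001 = 1286166873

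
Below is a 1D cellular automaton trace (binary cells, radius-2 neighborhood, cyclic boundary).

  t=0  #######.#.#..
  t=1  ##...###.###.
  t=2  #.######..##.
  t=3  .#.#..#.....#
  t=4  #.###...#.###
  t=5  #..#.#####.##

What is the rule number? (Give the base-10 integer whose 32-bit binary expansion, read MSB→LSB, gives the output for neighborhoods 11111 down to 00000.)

1699991214

  ##### -> .   bit 31 = 0  t=0,i=2
  ####. -> #   bit 30 = 1  t=0,i=5
  ###.# -> #   bit 29 = 1  t=0,i=6
  ###.. -> .   bit 28 = 0  t=2,i=7
  ##.## -> .   bit 27 = 0  t=1,i=8
  ##.#. -> #   bit 26 = 1  t=0,i=7
  ##..# -> .   bit 25 = 0  t=2,i=8
  ##... -> #   bit 24 = 1  t=1,i=2
  #.### -> .   bit 23 = 0  t=1,i=9
  #.##. -> #   bit 22 = 1  t=1,i=0
  #.#.# -> .   bit 21 = 0  t=0,i=8
  #.#.. -> #   bit 20 = 1  t=0,i=10
  #..## -> .   bit 19 = 0  t=0,i=12
  #..#. -> .   bit 18 = 0  t=3,i=5
  #...# -> #   bit 17 = 1  t=1,i=3
  #.... -> #   bit 16 = 1  t=3,i=8
  .#### -> #   bit 15 = 1  t=0,i=1
  .###. -> #   bit 14 = 1  t=1,i=6
  .##.# -> .   bit 13 = 0  t=2,i=11
  .##.. -> .   bit 12 = 0  t=1,i=1
  .#.## -> #   bit 11 = 1  t=2,i=1
  .#.#. -> #   bit 10 = 1  t=0,i=9
  .#..# -> #   bit 9 = 1  t=0,i=11
  .#... -> .   bit 8 = 0  t=3,i=7
  ..### -> #   bit 7 = 1  t=0,i=0
  ..##. -> .   bit 6 = 0  t=2,i=10
  ..#.# -> #   bit 5 = 1  t=3,i=12
  ..#.. -> .   bit 4 = 0  t=3,i=6
  ...## -> #   bit 3 = 1  t=1,i=4
  ...#. -> #   bit 2 = 1  t=3,i=11
  ....# -> #   bit 1 = 1  t=3,i=10
  ..... -> .   bit 0 = 0  t=3,i=9
  bits 01100101010100111100111010101110 = 1699991214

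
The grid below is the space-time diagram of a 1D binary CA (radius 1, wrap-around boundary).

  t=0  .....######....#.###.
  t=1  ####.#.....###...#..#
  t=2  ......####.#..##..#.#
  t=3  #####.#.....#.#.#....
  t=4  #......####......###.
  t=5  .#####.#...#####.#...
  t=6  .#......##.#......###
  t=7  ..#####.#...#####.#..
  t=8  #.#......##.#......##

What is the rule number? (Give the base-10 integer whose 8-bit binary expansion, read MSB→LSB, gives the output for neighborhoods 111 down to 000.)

  ### -> .   bit 7 = 0  t=0,i=6
  ##. -> .   bit 6 = 0  t=0,i=10
  #.# -> .   bit 5 = 0  t=0,i=16
  #.. -> #   bit 4 = 1  t=0,i=11
  .## -> #   bit 3 = 1  t=0,i=5
  .#. -> .   bit 2 = 0  t=0,i=15
  ..# -> .   bit 1 = 0  t=0,i=4
  ... -> #   bit 0 = 1  t=0,i=0
  bits 00011001 = 25

25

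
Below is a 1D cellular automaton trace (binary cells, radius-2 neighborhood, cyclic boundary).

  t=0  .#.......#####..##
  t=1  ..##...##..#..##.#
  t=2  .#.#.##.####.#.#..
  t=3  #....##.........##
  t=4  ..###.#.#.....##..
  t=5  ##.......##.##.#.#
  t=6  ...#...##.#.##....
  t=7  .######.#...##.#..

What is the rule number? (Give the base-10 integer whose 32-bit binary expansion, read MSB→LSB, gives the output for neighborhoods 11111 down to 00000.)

2186227998

  ##### -> #   bit 31 = 1  t=0,i=11
  ####. -> .   bit 30 = 0  t=0,i=12
  ###.# -> .   bit 29 = 0  t=2,i=11
  ###.. -> .   bit 28 = 0  t=0,i=13
  ##.## -> .   bit 27 = 0  t=2,i=7
  ##.#. -> .   bit 26 = 0  t=0,i=0
  ##..# -> #   bit 25 = 1  t=0,i=14
  ##... -> .   bit 24 = 0  t=1,i=4
  #.### -> .   bit 23 = 0  t=2,i=8
  #.##. -> #   bit 22 = 1  t=2,i=5
  #.#.# -> .   bit 21 = 0  t=2,i=3
  #.#.. -> .   bit 20 = 0  t=0,i=1
  #..## -> #   bit 19 = 1  t=0,i=15
  #..#. -> #   bit 18 = 1  t=1,i=10
  #...# -> #   bit 17 = 1  t=1,i=5
  #.... -> #   bit 16 = 1  t=0,i=3
  .#### -> .   bit 15 = 0  t=0,i=10
  .###. -> .   bit 14 = 0  t=3,i=17
  .##.# -> #   bit 13 = 1  t=0,i=17
  .##.. -> #   bit 12 = 1  t=1,i=3
  .#.## -> .   bit 11 = 0  t=2,i=4
  .#.#. -> .   bit 10 = 0  t=2,i=2
  .#..# -> .   bit 9 = 0  t=1,i=0
  .#... -> #   bit 8 = 1  t=0,i=2
  ..### -> .   bit 7 = 0  t=0,i=9
  ..##. -> .   bit 6 = 0  t=0,i=16
  ..#.# -> .   bit 5 = 0  t=2,i=1
  ..#.. -> #   bit 4 = 1  t=1,i=11
  ...## -> #   bit 3 = 1  t=0,i=8
  ...#. -> #   bit 2 = 1  t=2,i=0
  ....# -> #   bit 1 = 1  t=0,i=7
  ..... -> .   bit 0 = 0  t=0,i=4
  bits 10000010010011110011000100011110 = 2186227998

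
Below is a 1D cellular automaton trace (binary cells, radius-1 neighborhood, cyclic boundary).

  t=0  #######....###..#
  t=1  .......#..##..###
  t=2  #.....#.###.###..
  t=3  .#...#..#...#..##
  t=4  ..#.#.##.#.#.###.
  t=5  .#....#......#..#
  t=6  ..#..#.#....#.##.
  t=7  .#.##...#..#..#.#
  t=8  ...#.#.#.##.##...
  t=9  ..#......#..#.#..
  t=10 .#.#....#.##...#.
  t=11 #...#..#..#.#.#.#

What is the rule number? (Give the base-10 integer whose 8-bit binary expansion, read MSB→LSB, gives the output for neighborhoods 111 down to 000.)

26

  nb ###: next=.  (t=0,i=0, bit7=0)
  nb ##.: next=.  (t=0,i=6, bit6=0)
  nb #.#: next=.  (t=2,i=7, bit5=0)
  nb #..: next=#  (t=0,i=7, bit4=1)
  nb .##: next=#  (t=0,i=11, bit3=1)
  nb .#.: next=.  (t=1,i=7, bit2=0)
  nb ..#: next=#  (t=0,i=10, bit1=1)
  nb ...: next=.  (t=0,i=8, bit0=0)
  bits 00011010 = 26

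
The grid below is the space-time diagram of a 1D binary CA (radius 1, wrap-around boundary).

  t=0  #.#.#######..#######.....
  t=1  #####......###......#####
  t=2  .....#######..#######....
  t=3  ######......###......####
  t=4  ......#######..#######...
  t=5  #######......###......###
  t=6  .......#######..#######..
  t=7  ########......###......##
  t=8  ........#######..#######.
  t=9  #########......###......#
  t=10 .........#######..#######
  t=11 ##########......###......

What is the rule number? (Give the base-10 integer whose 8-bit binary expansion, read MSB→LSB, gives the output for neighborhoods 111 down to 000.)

63

  nb ###: next=.  (t=0,i=5, bit7=0)
  nb ##.: next=.  (t=0,i=10, bit6=0)
  nb #.#: next=#  (t=0,i=1, bit5=1)
  nb #..: next=#  (t=0,i=11, bit4=1)
  nb .##: next=#  (t=0,i=4, bit3=1)
  nb .#.: next=#  (t=0,i=0, bit2=1)
  nb ..#: next=#  (t=0,i=12, bit1=1)
  nb ...: next=#  (t=0,i=21, bit0=1)
  bits 00111111 = 63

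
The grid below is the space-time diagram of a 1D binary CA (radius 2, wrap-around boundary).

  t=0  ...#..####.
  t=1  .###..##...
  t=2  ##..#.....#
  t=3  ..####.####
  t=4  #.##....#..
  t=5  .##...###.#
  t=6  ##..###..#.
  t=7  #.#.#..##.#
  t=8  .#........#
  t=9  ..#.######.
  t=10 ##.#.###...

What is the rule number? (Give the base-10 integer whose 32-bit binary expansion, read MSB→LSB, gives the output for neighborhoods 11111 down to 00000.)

  [31] ##### => #  t=9,i=6
  [30] ####. => .  t=0,i=8
  [29] ###.# => .  t=3,i=5
  [28] ###.. => .  t=0,i=9
  [27] ##.## => .  t=3,i=6
  [26] ##.#. => #  t=5,i=9
  [25] ##..# => #  t=1,i=4
  [24] ##... => .  t=0,i=10
  [23] #.### => .  t=3,i=7
  [22] #.##. => #  t=4,i=2
  [21] #.#.# => .  t=5,i=10
  [20] #.#.. => .  t=7,i=4
  [19] #..## => .  t=0,i=5
  [18] #..#. => #  t=2,i=3
  [17] #...# => #  t=5,i=4
  [16] #.... => .  t=0,i=0
  [15] .#### => #  t=0,i=7
  [14] .###. => .  t=1,i=2
  [13] .##.# => .  t=7,i=0
  [12] .##.. => .  t=1,i=7
  [11] .#.## => #  t=4,i=1
  [10] .#.#. => .  t=7,i=3
  [9] .#..# => .  t=0,i=4
  [8] .#... => #  t=2,i=5
  [7] ..### => #  t=0,i=6
  [6] ..##. => .  t=1,i=6
  [5] ..#.# => .  t=4,i=0
  [4] ..#.. => #  t=0,i=3
  [3] ...## => #  t=1,i=0
  [2] ...#. => #  t=0,i=2
  [1] ....# => #  t=0,i=1
  [0] ..... => #  t=2,i=7
  bits 10000110010001101000100110011111 = 2252769695

2252769695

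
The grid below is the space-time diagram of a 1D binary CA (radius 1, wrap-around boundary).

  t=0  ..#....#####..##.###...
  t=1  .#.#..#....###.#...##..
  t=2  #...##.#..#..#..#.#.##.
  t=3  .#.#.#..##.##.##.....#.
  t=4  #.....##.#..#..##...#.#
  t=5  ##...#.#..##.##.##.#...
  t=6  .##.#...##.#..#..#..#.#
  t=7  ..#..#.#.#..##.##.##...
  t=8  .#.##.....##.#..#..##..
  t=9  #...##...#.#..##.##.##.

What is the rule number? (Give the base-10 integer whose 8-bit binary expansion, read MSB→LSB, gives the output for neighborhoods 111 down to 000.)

82

  ### -> .   bit 7 = 0  t=0,i=8
  ##. -> #   bit 6 = 1  t=0,i=11
  #.# -> .   bit 5 = 0  t=0,i=16
  #.. -> #   bit 4 = 1  t=0,i=3
  .## -> .   bit 3 = 0  t=0,i=7
  .#. -> .   bit 2 = 0  t=0,i=2
  ..# -> #   bit 1 = 1  t=0,i=1
  ... -> .   bit 0 = 0  t=0,i=0
  bits 01010010 = 82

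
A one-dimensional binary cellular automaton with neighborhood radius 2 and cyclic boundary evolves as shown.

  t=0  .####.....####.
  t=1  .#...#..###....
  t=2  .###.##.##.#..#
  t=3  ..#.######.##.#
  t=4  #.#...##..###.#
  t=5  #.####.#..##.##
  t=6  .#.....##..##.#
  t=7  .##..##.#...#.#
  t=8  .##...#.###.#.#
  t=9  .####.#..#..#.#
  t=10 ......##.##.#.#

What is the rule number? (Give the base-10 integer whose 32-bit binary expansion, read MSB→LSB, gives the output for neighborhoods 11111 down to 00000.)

  nb #####: next=#  (t=3,i=6, bit31=1)
  nb ####.: next=.  (t=0,i=3, bit30=0)
  nb ###.#: next=.  (t=2,i=3, bit29=0)
  nb ###..: next=.  (t=0,i=4, bit28=0)
  nb ##.##: next=#  (t=2,i=4, bit27=1)
  nb ##.#.: next=.  (t=2,i=10, bit26=0)
  nb ##..#: next=.  (t=0,i=14, bit25=0)
  nb ##...: next=#  (t=0,i=5, bit24=1)
  nb #.###: next=.  (t=2,i=1, bit23=0)
  nb #.##.: next=#  (t=2,i=5, bit22=1)
  nb #.#.#: next=#  (t=6,i=14, bit21=1)
  nb #.#..: next=#  (t=2,i=11, bit20=1)
  nb #..##: next=.  (t=0,i=0, bit19=0)
  nb #..#.: next=.  (t=2,i=13, bit18=0)
  nb #...#: next=#  (t=1,i=3, bit17=1)
  nb #....: next=.  (t=0,i=6, bit16=0)
  nb .####: next=.  (t=0,i=2, bit15=0)
  nb .###.: next=#  (t=1,i=9, bit14=1)
  nb .##.#: next=#  (t=2,i=6, bit13=1)
  nb .##..: next=#  (t=4,i=7, bit12=1)
  nb .#.##: next=.  (t=2,i=0, bit11=0)
  nb .#.#.: next=.  (t=6,i=0, bit10=0)
  nb .#..#: next=#  (t=1,i=6, bit9=1)
  nb .#...: next=#  (t=1,i=2, bit8=1)
  nb ..###: next=#  (t=0,i=1, bit7=1)
  nb ..##.: next=.  (t=4,i=6, bit6=0)
  nb ..#.#: next=#  (t=2,i=14, bit5=1)
  nb ..#..: next=#  (t=1,i=1, bit4=1)
  nb ...##: next=#  (t=0,i=9, bit3=1)
  nb ...#.: next=.  (t=1,i=0, bit2=0)
  nb ....#: next=#  (t=0,i=8, bit1=1)
  nb .....: next=.  (t=0,i=7, bit0=0)
  bits 10001001011100100111001110111010 = 2305979322

2305979322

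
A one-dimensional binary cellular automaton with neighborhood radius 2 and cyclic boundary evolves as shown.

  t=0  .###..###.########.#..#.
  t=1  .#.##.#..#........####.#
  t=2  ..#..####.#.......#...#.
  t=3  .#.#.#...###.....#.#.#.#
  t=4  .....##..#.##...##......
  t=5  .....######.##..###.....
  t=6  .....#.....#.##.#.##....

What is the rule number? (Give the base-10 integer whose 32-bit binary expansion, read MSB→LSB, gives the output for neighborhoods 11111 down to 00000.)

521411556

  [31] ##### => .  t=0,i=12
  [30] ####. => .  t=0,i=16
  [29] ###.# => .  t=0,i=8
  [28] ###.. => #  t=0,i=3
  [27] ##.## => #  t=0,i=9
  [26] ##.#. => #  t=0,i=18
  [25] ##..# => #  t=0,i=4
  [24] ##... => #  t=3,i=12
  [23] #.### => .  t=0,i=10
  [22] #.##. => .  t=1,i=3
  [21] #.#.# => .  t=1,i=1
  [20] #.#.. => #  t=0,i=19
  [19] #..## => .  t=0,i=0
  [18] #..#. => #  t=0,i=21
  [17] #...# => .  t=2,i=0
  [16] #.... => .  t=1,i=11
  [15] .#### => .  t=0,i=11
  [14] .###. => .  t=0,i=2
  [13] .##.# => .  t=1,i=4
  [12] .##.. => #  t=4,i=6
  [11] .#.## => #  t=1,i=2
  [10] .#.#. => .  t=1,i=0
  [9] .#..# => #  t=0,i=20
  [8] .#... => #  t=1,i=10
  [7] ..### => #  t=0,i=1
  [6] ..##. => #  t=4,i=5
  [5] ..#.# => #  t=3,i=17
  [4] ..#.. => .  t=0,i=22
  [3] ...## => .  t=1,i=17
  [2] ...#. => #  t=2,i=1
  [1] ....# => .  t=1,i=16
  [0] ..... => .  t=1,i=12
  bits 00011111000101000001101111100100 = 521411556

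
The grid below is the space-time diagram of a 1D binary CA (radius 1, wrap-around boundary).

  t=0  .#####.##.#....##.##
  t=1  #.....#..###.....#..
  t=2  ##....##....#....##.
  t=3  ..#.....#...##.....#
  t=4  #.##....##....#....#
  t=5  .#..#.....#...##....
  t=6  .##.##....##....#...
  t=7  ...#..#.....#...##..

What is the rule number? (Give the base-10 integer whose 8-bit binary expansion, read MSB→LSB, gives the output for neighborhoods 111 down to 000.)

  ### -> .   bit 7 = 0  t=0,i=2
  ##. -> .   bit 6 = 0  t=0,i=5
  #.# -> #   bit 5 = 1  t=0,i=0
  #.. -> #   bit 4 = 1  t=0,i=11
  .## -> .   bit 3 = 0  t=0,i=1
  .#. -> #   bit 2 = 1  t=0,i=10
  ..# -> .   bit 1 = 0  t=0,i=14
  ... -> .   bit 0 = 0  t=0,i=12
  bits 00110100 = 52

52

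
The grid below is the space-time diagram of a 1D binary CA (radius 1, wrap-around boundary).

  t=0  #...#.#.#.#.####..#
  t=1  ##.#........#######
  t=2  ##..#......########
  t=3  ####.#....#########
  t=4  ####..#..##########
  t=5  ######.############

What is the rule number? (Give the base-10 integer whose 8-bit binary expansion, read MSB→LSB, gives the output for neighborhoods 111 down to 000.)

  [7] ### => #  t=0,i=13
  [6] ##. => #  t=0,i=0
  [5] #.# => .  t=0,i=5
  [4] #.. => #  t=0,i=1
  [3] .## => #  t=0,i=12
  [2] .#. => .  t=0,i=4
  [1] ..# => #  t=0,i=3
  [0] ... => .  t=0,i=2
  bits 11011010 = 218

218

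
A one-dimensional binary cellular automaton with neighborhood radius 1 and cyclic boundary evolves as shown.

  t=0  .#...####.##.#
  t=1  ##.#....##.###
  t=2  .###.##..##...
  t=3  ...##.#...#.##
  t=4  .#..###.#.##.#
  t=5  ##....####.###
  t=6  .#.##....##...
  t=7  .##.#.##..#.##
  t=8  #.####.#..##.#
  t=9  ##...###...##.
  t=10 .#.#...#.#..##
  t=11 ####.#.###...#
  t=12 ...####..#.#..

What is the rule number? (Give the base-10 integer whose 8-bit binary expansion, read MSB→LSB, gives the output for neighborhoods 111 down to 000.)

  [7] ### => .  t=0,i=6
  [6] ##. => #  t=0,i=8
  [5] #.# => #  t=0,i=0
  [4] #.. => .  t=0,i=2
  [3] .## => .  t=0,i=5
  [2] .#. => #  t=0,i=1
  [1] ..# => .  t=0,i=4
  [0] ... => #  t=0,i=3
  bits 01100101 = 101

101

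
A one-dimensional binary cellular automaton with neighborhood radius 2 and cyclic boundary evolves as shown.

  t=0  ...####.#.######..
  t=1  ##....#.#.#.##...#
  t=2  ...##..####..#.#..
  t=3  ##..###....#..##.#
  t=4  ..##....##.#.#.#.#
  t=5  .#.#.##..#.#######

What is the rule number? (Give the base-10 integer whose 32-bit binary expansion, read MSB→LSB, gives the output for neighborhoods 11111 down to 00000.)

  #####|#  b31=1 t=0,i=12
  ####.|.  b30=0 t=0,i=5
  ###.#|#  b29=1 t=0,i=6
  ###..|.  b28=0 t=0,i=15
  ##.##|.  b27=0 t=3,i=16
  ##.#.|.  b26=0 t=0,i=7
  ##..#|#  b25=1 t=2,i=5
  ##...|.  b24=0 t=0,i=16
  #.###|#  b23=1 t=0,i=10
  #.##.|.  b22=0 t=1,i=12
  #.#.#|#  b21=1 t=0,i=8
  #.#..|#  b20=1 t=2,i=15
  #..##|#  b19=1 t=2,i=6
  #..#.|.  b18=0 t=2,i=12
  #...#|#  b17=1 t=1,i=15
  #....|#  b16=1 t=0,i=17
  .####|.  b15=0 t=0,i=4
  .###.|.  b14=0 t=1,i=0
  .##.#|#  b13=1 t=3,i=15
  .##..|#  b12=1 t=1,i=13
  .#.##|.  b11=0 t=0,i=9
  .#.#.|#  b10=1 t=1,i=7
  .#..#|.  b9=0 t=3,i=12
  .#...|.  b8=0 t=2,i=16
  ..###|.  b7=0 t=0,i=3
  ..##.|.  b6=0 t=2,i=3
  ..#.#|.  b5=0 t=1,i=6
  ..#..|#  b4=1 t=3,i=11
  ...##|.  b3=0 t=0,i=2
  ...#.|.  b2=0 t=1,i=5
  ....#|#  b1=1 t=0,i=1
  .....|#  b0=1 t=0,i=0
  bits 10100010101110110011010000010011 = 2730177555

2730177555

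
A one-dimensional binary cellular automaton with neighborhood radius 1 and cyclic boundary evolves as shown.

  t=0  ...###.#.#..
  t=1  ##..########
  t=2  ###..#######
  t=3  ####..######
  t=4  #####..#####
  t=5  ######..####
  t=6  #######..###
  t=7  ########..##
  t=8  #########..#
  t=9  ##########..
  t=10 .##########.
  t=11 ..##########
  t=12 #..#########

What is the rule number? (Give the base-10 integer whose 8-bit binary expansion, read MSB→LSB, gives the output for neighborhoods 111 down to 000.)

245

  ### -> #   bit 7 = 1  t=0,i=4
  ##. -> #   bit 6 = 1  t=0,i=5
  #.# -> #   bit 5 = 1  t=0,i=6
  #.. -> #   bit 4 = 1  t=0,i=10
  .## -> .   bit 3 = 0  t=0,i=3
  .#. -> #   bit 2 = 1  t=0,i=7
  ..# -> .   bit 1 = 0  t=0,i=2
  ... -> #   bit 0 = 1  t=0,i=0
  bits 11110101 = 245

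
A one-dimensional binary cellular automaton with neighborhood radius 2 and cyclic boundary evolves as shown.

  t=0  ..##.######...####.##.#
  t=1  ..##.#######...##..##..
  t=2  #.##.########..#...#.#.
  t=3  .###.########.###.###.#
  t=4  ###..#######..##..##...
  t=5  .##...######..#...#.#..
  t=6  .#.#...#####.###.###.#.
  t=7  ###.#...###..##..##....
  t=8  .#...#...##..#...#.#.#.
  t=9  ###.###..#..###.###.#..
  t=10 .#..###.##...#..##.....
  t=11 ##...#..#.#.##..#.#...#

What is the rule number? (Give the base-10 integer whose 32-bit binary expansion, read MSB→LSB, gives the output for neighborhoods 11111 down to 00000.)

3519343990

  #####|#  b31=1 t=0,i=7
  ####.|#  b30=1 t=0,i=9
  ###.#|.  b29=0 t=0,i=17
  ###..|#  b28=1 t=0,i=10
  ##.##|.  b27=0 t=0,i=4
  ##.#.|.  b26=0 t=0,i=21
  ##..#|.  b25=0 t=1,i=17
  ##...|#  b24=1 t=0,i=11
  #.###|#  b23=1 t=0,i=5
  #.##.|#  b22=1 t=0,i=19
  #.#.#|.  b21=0 t=2,i=0
  #.#..|.  b20=0 t=0,i=22
  #..##|.  b19=0 t=0,i=1
  #..#.|#  b18=1 t=2,i=14
  #...#|.  b17=0 t=0,i=12
  #....|.  b16=0 t=1,i=22
  .####|#  b15=1 t=0,i=6
  .###.|#  b14=1 t=3,i=2
  .##.#|#  b13=1 t=0,i=3
  .##..|.  b12=0 t=1,i=16
  .#.##|#  b11=1 t=2,i=1
  .#.#.|#  b10=1 t=2,i=20
  .#..#|.  b9=0 t=0,i=0
  .#...|#  b8=1 t=2,i=16
  ..###|.  b7=0 t=0,i=14
  ..##.|#  b6=1 t=0,i=2
  ..#.#|#  b5=1 t=2,i=19
  ..#..|#  b4=1 t=2,i=15
  ...##|.  b3=0 t=0,i=13
  ...#.|#  b2=1 t=2,i=18
  ....#|#  b1=1 t=1,i=0
  .....|.  b0=0 t=10,i=20
  bits 11010001110001001110110101110110 = 3519343990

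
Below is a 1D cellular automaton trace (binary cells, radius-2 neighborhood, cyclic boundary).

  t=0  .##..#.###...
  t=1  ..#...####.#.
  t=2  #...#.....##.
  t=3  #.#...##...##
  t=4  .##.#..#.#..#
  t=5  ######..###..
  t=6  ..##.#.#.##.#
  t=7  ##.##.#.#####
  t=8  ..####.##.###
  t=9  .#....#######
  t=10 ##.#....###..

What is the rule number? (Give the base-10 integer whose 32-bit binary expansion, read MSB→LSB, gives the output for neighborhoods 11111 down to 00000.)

  ##### -> #   bit 31 = 1  t=5,i=2
  ####. -> .   bit 30 = 0  t=1,i=8
  ###.# -> .   bit 29 = 0  t=1,i=9
  ###.. -> #   bit 28 = 1  t=0,i=9
  ##.## -> #   bit 27 = 1  t=7,i=2
  ##.#. -> #   bit 26 = 1  t=1,i=10
  ##..# -> .   bit 25 = 0  t=0,i=3
  ##... -> .   bit 24 = 0  t=0,i=10
  #.### -> #   bit 23 = 1  t=0,i=7
  #.##. -> #   bit 22 = 1  t=4,i=1
  #.#.# -> .   bit 21 = 0  t=6,i=5
  #.#.. -> #   bit 20 = 1  t=1,i=11
  #..## -> #   bit 19 = 1  t=5,i=7
  #..#. -> .   bit 18 = 0  t=0,i=4
  #...# -> #   bit 17 = 1  t=1,i=0
  #.... -> #   bit 16 = 1  t=0,i=11
  .#### -> .   bit 15 = 0  t=1,i=7
  .###. -> #   bit 14 = 1  t=0,i=8
  .##.# -> #   bit 13 = 1  t=2,i=11
  .##.. -> #   bit 12 = 1  t=0,i=2
  .#.## -> #   bit 11 = 1  t=0,i=6
  .#.#. -> #   bit 10 = 1  t=4,i=8
  .#..# -> #   bit 9 = 1  t=4,i=5
  .#... -> .   bit 8 = 0  t=1,i=3
  ..### -> .   bit 7 = 0  t=1,i=6
  ..##. -> .   bit 6 = 0  t=0,i=1
  ..#.# -> .   bit 5 = 0  t=0,i=5
  ..#.. -> .   bit 4 = 0  t=1,i=2
  ...## -> .   bit 3 = 0  t=0,i=0
  ...#. -> .   bit 2 = 0  t=1,i=1
  ....# -> .   bit 1 = 0  t=0,i=12
  ..... -> #   bit 0 = 1  t=2,i=7
  bits 10011100110110110111111000000001 = 2631630337

2631630337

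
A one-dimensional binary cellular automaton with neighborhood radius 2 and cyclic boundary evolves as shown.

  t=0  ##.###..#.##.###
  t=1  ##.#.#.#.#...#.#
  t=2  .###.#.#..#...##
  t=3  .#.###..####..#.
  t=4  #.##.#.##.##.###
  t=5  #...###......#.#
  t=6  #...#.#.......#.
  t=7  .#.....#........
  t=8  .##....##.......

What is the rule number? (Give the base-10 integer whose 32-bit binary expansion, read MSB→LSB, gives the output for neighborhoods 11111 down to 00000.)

4104920016

  ##### -> #   bit 31 = 1  t=0,i=15
  ####. -> #   bit 30 = 1  t=0,i=0
  ###.# -> #   bit 29 = 1  t=0,i=1
  ###.. -> #   bit 28 = 1  t=0,i=5
  ##.## -> .   bit 27 = 0  t=0,i=2
  ##.#. -> #   bit 26 = 1  t=1,i=2
  ##..# -> .   bit 25 = 0  t=0,i=6
  ##... -> .   bit 24 = 0  t=5,i=1
  #.### -> #   bit 23 = 1  t=0,i=3
  #.##. -> .   bit 22 = 0  t=0,i=10
  #.#.# -> #   bit 21 = 1  t=1,i=3
  #.#.. -> .   bit 20 = 0  t=1,i=9
  #..## -> #   bit 19 = 1  t=3,i=7
  #..#. -> #   bit 18 = 1  t=0,i=7
  #...# -> .   bit 17 = 0  t=1,i=11
  #.... -> .   bit 16 = 0  t=5,i=8
  .#### -> .   bit 15 = 0  t=0,i=14
  .###. -> .   bit 14 = 0  t=0,i=4
  .##.# -> .   bit 13 = 0  t=0,i=11
  .##.. -> #   bit 12 = 1  t=5,i=0
  .#.## -> #   bit 11 = 1  t=0,i=9
  .#.#. -> .   bit 10 = 0  t=1,i=4
  .#..# -> #   bit 9 = 1  t=2,i=8
  .#... -> #   bit 8 = 1  t=1,i=10
  ..### -> #   bit 7 = 1  t=3,i=8
  ..##. -> #   bit 6 = 1  t=2,i=14
  ..#.# -> .   bit 5 = 0  t=0,i=8
  ..#.. -> #   bit 4 = 1  t=2,i=10
  ...## -> .   bit 3 = 0  t=2,i=13
  ...#. -> .   bit 2 = 0  t=1,i=12
  ....# -> .   bit 1 = 0  t=5,i=11
  ..... -> .   bit 0 = 0  t=5,i=9
  bits 11110100101011000001101111010000 = 4104920016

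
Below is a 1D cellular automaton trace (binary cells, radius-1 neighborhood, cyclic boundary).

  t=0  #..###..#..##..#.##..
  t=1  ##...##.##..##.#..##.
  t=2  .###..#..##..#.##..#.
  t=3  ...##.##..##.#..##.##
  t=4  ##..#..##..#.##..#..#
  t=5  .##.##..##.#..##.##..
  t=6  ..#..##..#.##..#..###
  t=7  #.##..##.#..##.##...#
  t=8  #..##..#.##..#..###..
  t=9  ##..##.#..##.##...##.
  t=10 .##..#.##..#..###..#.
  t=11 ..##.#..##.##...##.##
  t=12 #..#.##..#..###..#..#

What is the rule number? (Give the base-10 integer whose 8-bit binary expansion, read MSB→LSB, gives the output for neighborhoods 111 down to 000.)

  ###|.  b7=0 t=0,i=4
  ##.|#  b6=1 t=0,i=5
  #.#|.  b5=0 t=0,i=16
  #..|#  b4=1 t=0,i=1
  .##|.  b3=0 t=0,i=3
  .#.|#  b2=1 t=0,i=0
  ..#|.  b1=0 t=0,i=2
  ...|#  b0=1 t=1,i=3
  bits 01010101 = 85

85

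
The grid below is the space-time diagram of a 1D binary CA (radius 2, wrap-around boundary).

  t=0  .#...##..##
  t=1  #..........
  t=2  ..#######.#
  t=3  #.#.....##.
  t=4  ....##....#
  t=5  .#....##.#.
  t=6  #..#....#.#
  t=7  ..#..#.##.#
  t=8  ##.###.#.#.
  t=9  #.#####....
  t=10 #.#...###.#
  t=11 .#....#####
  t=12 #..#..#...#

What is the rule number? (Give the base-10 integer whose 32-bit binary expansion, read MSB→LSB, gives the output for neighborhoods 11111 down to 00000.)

  nb #####: next=.  (t=2,i=4, bit31=0)
  nb ####.: next=.  (t=2,i=7, bit30=0)
  nb ###.#: next=#  (t=2,i=8, bit29=1)
  nb ###..: next=#  (t=9,i=6, bit28=1)
  nb ##.##: next=#  (t=8,i=2, bit27=1)
  nb ##.#.: next=#  (t=0,i=0, bit26=1)
  nb ##..#: next=.  (t=0,i=7, bit25=0)
  nb ##...: next=#  (t=4,i=6, bit24=1)
  nb #.###: next=#  (t=8,i=3, bit23=1)
  nb #.##.: next=#  (t=6,i=10, bit22=1)
  nb #.#.#: next=.  (t=3,i=0, bit21=0)
  nb #.#..: next=.  (t=0,i=1, bit20=0)
  nb #..##: next=.  (t=0,i=8, bit19=0)
  nb #..#.: next=#  (t=5,i=0, bit18=1)
  nb #...#: next=.  (t=0,i=3, bit17=0)
  nb #....: next=#  (t=1,i=2, bit16=1)
  nb .####: next=.  (t=2,i=3, bit15=0)
  nb .###.: next=#  (t=8,i=4, bit14=1)
  nb .##.#: next=.  (t=0,i=10, bit13=0)
  nb .##..: next=.  (t=0,i=6, bit12=0)
  nb .#.##: next=.  (t=6,i=9, bit11=0)
  nb .#.#.: next=.  (t=3,i=1, bit10=0)
  nb .#..#: next=#  (t=2,i=0, bit9=1)
  nb .#...: next=.  (t=0,i=2, bit8=0)
  nb ..###: next=#  (t=2,i=2, bit7=1)
  nb ..##.: next=.  (t=0,i=5, bit6=0)
  nb ..#.#: next=#  (t=6,i=8, bit5=1)
  nb ..#..: next=.  (t=1,i=0, bit4=0)
  nb ...##: next=.  (t=0,i=4, bit3=0)
  nb ...#.: next=#  (t=1,i=10, bit2=1)
  nb ....#: next=.  (t=1,i=9, bit1=0)
  nb .....: next=#  (t=1,i=3, bit0=1)
  bits 00111101110001010100001010100101 = 1036337829

1036337829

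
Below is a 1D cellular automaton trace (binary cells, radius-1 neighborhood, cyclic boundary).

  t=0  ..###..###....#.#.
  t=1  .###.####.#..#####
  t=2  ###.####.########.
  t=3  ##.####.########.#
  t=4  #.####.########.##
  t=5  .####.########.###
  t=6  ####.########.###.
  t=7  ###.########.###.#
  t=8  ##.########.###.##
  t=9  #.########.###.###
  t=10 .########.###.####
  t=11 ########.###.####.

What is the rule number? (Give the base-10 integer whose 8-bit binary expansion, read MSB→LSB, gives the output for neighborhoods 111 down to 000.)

190

  ### -> #   bit 7 = 1  t=0,i=3
  ##. -> .   bit 6 = 0  t=0,i=4
  #.# -> #   bit 5 = 1  t=0,i=15
  #.. -> #   bit 4 = 1  t=0,i=5
  .## -> #   bit 3 = 1  t=0,i=2
  .#. -> #   bit 2 = 1  t=0,i=14
  ..# -> #   bit 1 = 1  t=0,i=1
  ... -> .   bit 0 = 0  t=0,i=0
  bits 10111110 = 190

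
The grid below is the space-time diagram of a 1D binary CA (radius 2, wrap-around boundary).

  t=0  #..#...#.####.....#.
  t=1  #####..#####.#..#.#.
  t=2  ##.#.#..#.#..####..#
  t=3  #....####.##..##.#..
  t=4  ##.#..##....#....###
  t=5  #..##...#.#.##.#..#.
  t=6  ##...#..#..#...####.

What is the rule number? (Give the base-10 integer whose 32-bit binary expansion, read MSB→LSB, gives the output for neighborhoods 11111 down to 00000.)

1133824818

  nb #####: next=.  (t=1,i=2, bit31=0)
  nb ####.: next=#  (t=0,i=11, bit30=1)
  nb ###.#: next=.  (t=1,i=11, bit29=0)
  nb ###..: next=.  (t=0,i=12, bit28=0)
  nb ##.##: next=.  (t=3,i=9, bit27=0)
  nb ##.#.: next=.  (t=1,i=12, bit26=0)
  nb ##..#: next=#  (t=1,i=5, bit25=1)
  nb ##...: next=#  (t=0,i=13, bit24=1)
  nb #.###: next=#  (t=0,i=9, bit23=1)
  nb #.##.: next=.  (t=3,i=10, bit22=0)
  nb #.#.#: next=.  (t=1,i=18, bit21=0)
  nb #.#..: next=#  (t=0,i=0, bit20=1)
  nb #..##: next=.  (t=1,i=6, bit19=0)
  nb #..#.: next=#  (t=0,i=2, bit18=1)
  nb #...#: next=.  (t=0,i=5, bit17=0)
  nb #....: next=.  (t=0,i=14, bit16=0)
  nb .####: next=#  (t=0,i=10, bit15=1)
  nb .###.: next=#  (t=2,i=0, bit14=1)
  nb .##.#: next=.  (t=3,i=15, bit13=0)
  nb .##..: next=.  (t=3,i=11, bit12=0)
  nb .#.##: next=#  (t=0,i=8, bit11=1)
  nb .#.#.: next=.  (t=0,i=19, bit10=0)
  nb .#..#: next=#  (t=0,i=1, bit9=1)
  nb .#...: next=#  (t=0,i=4, bit8=1)
  nb ..###: next=.  (t=1,i=7, bit7=0)
  nb ..##.: next=.  (t=3,i=14, bit6=0)
  nb ..#.#: next=#  (t=0,i=7, bit5=1)
  nb ..#..: next=#  (t=0,i=3, bit4=1)
  nb ...##: next=.  (t=3,i=4, bit3=0)
  nb ...#.: next=.  (t=0,i=6, bit2=0)
  nb ....#: next=#  (t=0,i=16, bit1=1)
  nb .....: next=.  (t=0,i=15, bit0=0)
  bits 01000011100101001100101100110010 = 1133824818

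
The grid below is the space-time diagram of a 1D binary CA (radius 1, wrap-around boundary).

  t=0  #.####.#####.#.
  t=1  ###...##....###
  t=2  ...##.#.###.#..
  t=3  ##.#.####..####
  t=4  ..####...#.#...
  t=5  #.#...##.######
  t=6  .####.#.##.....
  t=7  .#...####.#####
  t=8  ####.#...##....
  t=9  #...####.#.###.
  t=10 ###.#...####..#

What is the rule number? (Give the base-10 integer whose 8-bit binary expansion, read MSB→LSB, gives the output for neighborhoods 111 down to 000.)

61

  ###|.  b7=0 t=0,i=3
  ##.|.  b6=0 t=0,i=5
  #.#|#  b5=1 t=0,i=1
  #..|#  b4=1 t=1,i=3
  .##|#  b3=1 t=0,i=2
  .#.|#  b2=1 t=0,i=0
  ..#|.  b1=0 t=1,i=5
  ...|#  b0=1 t=1,i=4
  bits 00111101 = 61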